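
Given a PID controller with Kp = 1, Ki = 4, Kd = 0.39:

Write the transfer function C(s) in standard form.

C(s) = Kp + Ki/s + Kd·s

Substituting values: C(s) = 1 + 4/s + 0.39s = (0.39s² + s + 4)/s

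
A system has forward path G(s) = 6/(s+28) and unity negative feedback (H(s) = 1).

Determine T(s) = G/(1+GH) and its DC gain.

T(s) = G/(1+GH) = [6/(s+28)] / [1 + 6/(s+28)] = 6/(s+28+6) = 6/(s+34). DC gain = 6/34 = 0.1765.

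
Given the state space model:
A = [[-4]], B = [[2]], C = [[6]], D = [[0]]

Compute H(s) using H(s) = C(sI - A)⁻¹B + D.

(sI - A)⁻¹ = 1/(s + 4). H(s) = 6 × 2/(s + 4) + 0 = 12/(s + 4).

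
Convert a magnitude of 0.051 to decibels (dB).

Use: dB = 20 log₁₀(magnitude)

dB = 20 log₁₀(0.051) = -25.8 dB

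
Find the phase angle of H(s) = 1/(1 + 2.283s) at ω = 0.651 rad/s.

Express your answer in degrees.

Phase = -arctan(ωτ) = -arctan(0.651 × 2.283) = -56.1°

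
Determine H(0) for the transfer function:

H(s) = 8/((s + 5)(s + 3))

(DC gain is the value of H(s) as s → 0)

DC gain = H(0) = 8/(5 × 3) = 8/15 = 0.5333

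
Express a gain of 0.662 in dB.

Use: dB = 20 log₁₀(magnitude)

dB = 20 log₁₀(0.662) = -3.6 dB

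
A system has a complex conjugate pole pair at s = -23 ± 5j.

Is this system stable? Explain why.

Real part of poles is -23 (< 0, left half-plane). Stable.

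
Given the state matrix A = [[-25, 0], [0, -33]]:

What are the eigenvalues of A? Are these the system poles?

For diagonal matrix, eigenvalues are diagonal entries: λ₁ = -25, λ₂ = -33. Eigenvalues of A = system poles.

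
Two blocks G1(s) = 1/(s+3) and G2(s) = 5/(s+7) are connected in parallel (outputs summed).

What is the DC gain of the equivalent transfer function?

Parallel: G_eq = G1 + G2. DC gain = G1(0) + G2(0) = 1/3 + 5/7 = 0.3333 + 0.7143 = 1.0476.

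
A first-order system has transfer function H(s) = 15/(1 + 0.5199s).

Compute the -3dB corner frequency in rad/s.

Corner frequency = 1/τ = 1/0.5199 = 1.923 rad/s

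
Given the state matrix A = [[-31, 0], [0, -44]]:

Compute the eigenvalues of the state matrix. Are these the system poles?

For diagonal matrix, eigenvalues are diagonal entries: λ₁ = -31, λ₂ = -44. Eigenvalues of A = system poles.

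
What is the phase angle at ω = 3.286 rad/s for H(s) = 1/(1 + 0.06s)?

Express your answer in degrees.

Phase = -arctan(ωτ) = -arctan(3.286 × 0.06) = -11.2°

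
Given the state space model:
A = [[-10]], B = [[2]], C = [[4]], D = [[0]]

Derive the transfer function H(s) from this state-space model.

(sI - A)⁻¹ = 1/(s + 10). H(s) = 4 × 2/(s + 10) + 0 = 8/(s + 10).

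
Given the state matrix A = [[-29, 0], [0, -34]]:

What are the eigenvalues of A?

For diagonal matrix, eigenvalues are diagonal entries: λ₁ = -29, λ₂ = -34.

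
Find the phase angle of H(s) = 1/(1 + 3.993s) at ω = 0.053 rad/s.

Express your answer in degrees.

Phase = -arctan(ωτ) = -arctan(0.053 × 3.993) = -11.9°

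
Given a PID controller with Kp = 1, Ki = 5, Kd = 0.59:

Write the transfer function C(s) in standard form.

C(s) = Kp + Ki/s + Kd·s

Substituting values: C(s) = 1 + 5/s + 0.59s = (0.59s² + s + 5)/s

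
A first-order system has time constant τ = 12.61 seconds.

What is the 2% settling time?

For first-order system, 2% settling time ≈ 4τ = 4 × 12.61 = 50.44 s.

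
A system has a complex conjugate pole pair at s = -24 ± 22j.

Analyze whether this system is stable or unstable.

Real part of poles is -24 (< 0, left half-plane). Stable.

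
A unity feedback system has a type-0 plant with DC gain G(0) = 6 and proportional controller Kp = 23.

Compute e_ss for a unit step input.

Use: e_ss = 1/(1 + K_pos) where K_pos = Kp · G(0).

K_pos = Kp · G(0) = 23 × 6 = 138. e_ss = 1/(1 + 138) = 0.0072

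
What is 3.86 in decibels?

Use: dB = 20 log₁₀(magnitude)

dB = 20 log₁₀(3.86) = 11.7 dB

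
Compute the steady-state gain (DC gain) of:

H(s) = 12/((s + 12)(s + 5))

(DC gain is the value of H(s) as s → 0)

DC gain = H(0) = 12/(12 × 5) = 12/60 = 0.2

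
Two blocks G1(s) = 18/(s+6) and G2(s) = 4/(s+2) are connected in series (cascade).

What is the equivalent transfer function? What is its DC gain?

Series: multiply transfer functions. G_eq = 18/(s+6) × 4/(s+2) = 72/((s+6)(s+2)). DC gain = 72/(6×2) = 6.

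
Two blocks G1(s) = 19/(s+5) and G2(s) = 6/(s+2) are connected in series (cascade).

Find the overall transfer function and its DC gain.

Series: multiply transfer functions. G_eq = 19/(s+5) × 6/(s+2) = 114/((s+5)(s+2)). DC gain = 114/(5×2) = 11.4.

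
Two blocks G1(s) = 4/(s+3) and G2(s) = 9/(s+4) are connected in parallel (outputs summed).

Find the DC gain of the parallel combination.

Parallel: G_eq = G1 + G2. DC gain = G1(0) + G2(0) = 4/3 + 9/4 = 1.3333 + 2.25 = 3.5833.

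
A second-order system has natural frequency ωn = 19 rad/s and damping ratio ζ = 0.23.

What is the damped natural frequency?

ωd = ωn√(1 - ζ²) = 19√(1 - 0.23²) = 18.49 rad/s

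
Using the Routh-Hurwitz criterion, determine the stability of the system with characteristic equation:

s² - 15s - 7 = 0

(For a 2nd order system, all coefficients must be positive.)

Coefficients: 1, -15, -7. b=-15, c=-7 not positive, so system is unstable.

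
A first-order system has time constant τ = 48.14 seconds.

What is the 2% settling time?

For first-order system, 2% settling time ≈ 4τ = 4 × 48.14 = 192.56 s.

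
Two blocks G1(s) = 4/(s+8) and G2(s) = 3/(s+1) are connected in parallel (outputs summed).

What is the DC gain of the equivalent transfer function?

Parallel: G_eq = G1 + G2. DC gain = G1(0) + G2(0) = 4/8 + 3/1 = 0.5 + 3 = 3.5.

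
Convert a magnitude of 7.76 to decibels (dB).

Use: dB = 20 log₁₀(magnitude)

dB = 20 log₁₀(7.76) = 17.8 dB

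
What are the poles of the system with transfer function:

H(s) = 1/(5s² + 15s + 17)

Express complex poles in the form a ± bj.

Discriminant = 15² - 4×5×17 = 225 - 340 = -115 < 0, so the poles are a complex conjugate pair s = (-15 ± j√115)/(2×5). Real part = -15/(2×5) = -15/10 = -1.5; imaginary part = ±√115/(2×5) ≈ 1.0724. Poles: s = -1.5 ± 1.0724j.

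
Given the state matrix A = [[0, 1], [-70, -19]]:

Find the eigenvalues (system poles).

det(A - λI) = λ² - (-19)λ + 70 = (λ - (-5))(λ - (-14)). Eigenvalues: -5, -14.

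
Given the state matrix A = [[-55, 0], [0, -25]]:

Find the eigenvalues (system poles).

For diagonal matrix, eigenvalues are diagonal entries: λ₁ = -55, λ₂ = -25.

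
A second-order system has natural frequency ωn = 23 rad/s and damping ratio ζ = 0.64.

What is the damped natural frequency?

ωd = ωn√(1 - ζ²) = 23√(1 - 0.64²) = 17.67 rad/s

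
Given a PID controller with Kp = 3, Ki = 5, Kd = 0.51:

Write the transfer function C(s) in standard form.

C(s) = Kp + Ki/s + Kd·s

Substituting values: C(s) = 3 + 5/s + 0.51s = (0.51s² + 3s + 5)/s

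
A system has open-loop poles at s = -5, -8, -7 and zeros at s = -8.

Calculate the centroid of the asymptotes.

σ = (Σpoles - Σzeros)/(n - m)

σ = (Σpoles - Σzeros)/(n - m) = (-20 - (-8))/(3 - 1) = -12/2 = -6.0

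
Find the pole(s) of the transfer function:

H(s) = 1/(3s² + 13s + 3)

Discriminant = 13² - 4×3×3 = 169 - 36 = 133 > 0, so two distinct real poles. Using quadratic formula: s = (-13 ± √133)/(2×3) = (-13 ± √133)/6, with √133 ≈ 11.5326. s₁ ≈ -0.2446, s₂ ≈ -4.0888. Poles: s₁ = -0.2446, s₂ = -4.0888.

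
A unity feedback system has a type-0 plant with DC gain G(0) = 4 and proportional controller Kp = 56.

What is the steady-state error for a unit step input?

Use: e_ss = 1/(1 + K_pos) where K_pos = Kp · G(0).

K_pos = Kp · G(0) = 56 × 4 = 224. e_ss = 1/(1 + 224) = 0.0044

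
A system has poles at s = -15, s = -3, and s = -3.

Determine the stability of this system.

All poles are in the left half-plane. System is stable.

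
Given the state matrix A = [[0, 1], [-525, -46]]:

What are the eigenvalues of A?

det(A - λI) = λ² - (-46)λ + 525 = (λ - (-25))(λ - (-21)). Eigenvalues: -25, -21.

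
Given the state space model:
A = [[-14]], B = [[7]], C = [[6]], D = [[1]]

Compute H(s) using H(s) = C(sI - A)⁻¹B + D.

(sI - A)⁻¹ = 1/(s + 14). H(s) = 6×7/(s + 14) + 1 = (s + 56)/(s + 14).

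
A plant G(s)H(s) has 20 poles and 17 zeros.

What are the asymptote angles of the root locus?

n - m = 20 - 17 = 3. Angles: θk = (2k + 1)·180°/3 = 60°, 180°, 300°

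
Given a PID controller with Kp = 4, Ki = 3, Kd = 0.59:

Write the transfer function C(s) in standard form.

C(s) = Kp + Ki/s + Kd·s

Substituting values: C(s) = 4 + 3/s + 0.59s = (0.59s² + 4s + 3)/s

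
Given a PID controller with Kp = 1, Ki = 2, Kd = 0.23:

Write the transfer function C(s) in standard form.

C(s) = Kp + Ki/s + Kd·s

Substituting values: C(s) = 1 + 2/s + 0.23s = (0.23s² + s + 2)/s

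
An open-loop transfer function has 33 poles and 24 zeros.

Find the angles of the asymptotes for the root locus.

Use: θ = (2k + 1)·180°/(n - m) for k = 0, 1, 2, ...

n - m = 33 - 24 = 9. Angles: θk = (2k + 1)·180°/9 = 20°, 60°, 100°, 140°, 180°, 220°, 260°, 300°, 340°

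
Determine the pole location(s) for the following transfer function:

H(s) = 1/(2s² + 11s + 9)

Discriminant = 11² - 4×2×9 = 121 - 72 = 49 > 0, so two distinct real poles. Using quadratic formula: s = (-11 ± √49)/(2×2) = (-11 ± √49)/4, with √49 = 7. s₁ = -4/4 = -1, s₂ = -18/4 = -4.5. Poles: s₁ = -1, s₂ = -4.5.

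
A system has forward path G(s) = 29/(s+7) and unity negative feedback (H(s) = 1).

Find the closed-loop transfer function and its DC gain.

T(s) = G/(1+GH) = [29/(s+7)] / [1 + 29/(s+7)] = 29/(s+7+29) = 29/(s+36). DC gain = 29/36 = 0.8056.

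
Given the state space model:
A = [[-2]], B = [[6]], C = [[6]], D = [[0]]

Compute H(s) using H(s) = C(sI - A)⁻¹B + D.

(sI - A)⁻¹ = 1/(s + 2). H(s) = 6 × 6/(s + 2) + 0 = 36/(s + 2).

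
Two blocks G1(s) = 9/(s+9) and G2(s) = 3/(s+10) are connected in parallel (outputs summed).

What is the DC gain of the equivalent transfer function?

Parallel: G_eq = G1 + G2. DC gain = G1(0) + G2(0) = 9/9 + 3/10 = 1 + 0.3 = 1.3.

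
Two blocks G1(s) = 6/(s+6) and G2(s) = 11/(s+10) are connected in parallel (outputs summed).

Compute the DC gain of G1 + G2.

Parallel: G_eq = G1 + G2. DC gain = G1(0) + G2(0) = 6/6 + 11/10 = 1 + 1.1 = 2.1.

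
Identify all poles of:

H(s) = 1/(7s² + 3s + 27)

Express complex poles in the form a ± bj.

Discriminant = 3² - 4×7×27 = 9 - 756 = -747 < 0, so the poles are a complex conjugate pair s = (-3 ± j√747)/(2×7). Real part = -3/(2×7) = -3/14 ≈ -0.2143; imaginary part = ±√747/(2×7) ≈ 1.9522. Poles: s = -0.2143 ± 1.9522j.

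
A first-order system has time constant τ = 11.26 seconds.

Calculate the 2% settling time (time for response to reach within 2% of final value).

For first-order system, 2% settling time ≈ 4τ = 4 × 11.26 = 45.04 s.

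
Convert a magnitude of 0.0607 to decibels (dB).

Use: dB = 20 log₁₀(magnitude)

dB = 20 log₁₀(0.0607) = -24.3 dB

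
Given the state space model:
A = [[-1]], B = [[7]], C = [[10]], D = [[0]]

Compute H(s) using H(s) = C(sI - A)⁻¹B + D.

(sI - A)⁻¹ = 1/(s + 1). H(s) = 10 × 7/(s + 1) + 0 = 70/(s + 1).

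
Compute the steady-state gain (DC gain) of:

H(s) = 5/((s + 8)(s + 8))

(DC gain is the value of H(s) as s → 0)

DC gain = H(0) = 5/(8 × 8) = 5/64 = 0.078125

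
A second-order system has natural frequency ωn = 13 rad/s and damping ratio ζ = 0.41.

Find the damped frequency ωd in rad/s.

ωd = ωn√(1 - ζ²) = 13√(1 - 0.41²) = 11.86 rad/s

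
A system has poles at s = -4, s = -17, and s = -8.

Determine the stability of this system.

All poles are in the left half-plane. System is stable.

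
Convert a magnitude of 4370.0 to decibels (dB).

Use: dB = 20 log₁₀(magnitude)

dB = 20 log₁₀(4370.0) = 72.8 dB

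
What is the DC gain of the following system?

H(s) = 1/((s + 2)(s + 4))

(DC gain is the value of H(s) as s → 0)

DC gain = H(0) = 1/(2 × 4) = 1/8 = 0.125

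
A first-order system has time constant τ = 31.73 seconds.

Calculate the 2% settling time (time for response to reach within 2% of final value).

For first-order system, 2% settling time ≈ 4τ = 4 × 31.73 = 126.92 s.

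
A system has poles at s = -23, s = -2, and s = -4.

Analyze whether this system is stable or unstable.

All poles are in the left half-plane. System is stable.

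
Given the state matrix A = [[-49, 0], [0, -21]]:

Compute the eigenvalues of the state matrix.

For diagonal matrix, eigenvalues are diagonal entries: λ₁ = -49, λ₂ = -21.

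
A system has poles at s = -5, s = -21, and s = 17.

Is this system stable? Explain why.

Pole(s) at s = 17 are not in the left half-plane. System is unstable.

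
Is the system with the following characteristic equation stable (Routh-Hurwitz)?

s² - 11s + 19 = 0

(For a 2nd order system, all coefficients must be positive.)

Coefficients: 1, -11, 19. b=-11 not positive, so system is unstable.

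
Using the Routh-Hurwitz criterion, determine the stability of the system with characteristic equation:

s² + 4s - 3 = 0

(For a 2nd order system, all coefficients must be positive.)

Coefficients: 1, 4, -3. c=-3 not positive, so system is unstable.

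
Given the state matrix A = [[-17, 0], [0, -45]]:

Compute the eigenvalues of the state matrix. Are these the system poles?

For diagonal matrix, eigenvalues are diagonal entries: λ₁ = -17, λ₂ = -45. Eigenvalues of A = system poles.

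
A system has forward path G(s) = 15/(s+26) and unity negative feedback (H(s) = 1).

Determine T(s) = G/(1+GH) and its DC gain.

T(s) = G/(1+GH) = [15/(s+26)] / [1 + 15/(s+26)] = 15/(s+26+15) = 15/(s+41). DC gain = 15/41 = 0.3659.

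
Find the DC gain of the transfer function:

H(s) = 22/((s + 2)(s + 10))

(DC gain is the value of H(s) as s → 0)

DC gain = H(0) = 22/(2 × 10) = 22/20 = 1.1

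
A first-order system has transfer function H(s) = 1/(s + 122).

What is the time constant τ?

For H(s) = 1/(s + 1/τ), the pole is at -1/τ = -122, so τ = 1/122 = 0.0082 s.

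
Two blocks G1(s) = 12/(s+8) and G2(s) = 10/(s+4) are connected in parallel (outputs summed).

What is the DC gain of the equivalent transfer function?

Parallel: G_eq = G1 + G2. DC gain = G1(0) + G2(0) = 12/8 + 10/4 = 1.5 + 2.5 = 4.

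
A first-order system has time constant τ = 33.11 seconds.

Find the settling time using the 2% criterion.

For first-order system, 2% settling time ≈ 4τ = 4 × 33.11 = 132.44 s.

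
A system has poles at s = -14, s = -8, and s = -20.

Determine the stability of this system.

All poles are in the left half-plane. System is stable.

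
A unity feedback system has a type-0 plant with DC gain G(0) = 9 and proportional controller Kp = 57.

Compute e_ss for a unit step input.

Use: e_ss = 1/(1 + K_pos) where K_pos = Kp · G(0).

K_pos = Kp · G(0) = 57 × 9 = 513. e_ss = 1/(1 + 513) = 0.0019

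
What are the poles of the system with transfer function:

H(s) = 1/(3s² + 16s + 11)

Discriminant = 16² - 4×3×11 = 256 - 132 = 124 > 0, so two distinct real poles. Using quadratic formula: s = (-16 ± √124)/(2×3) = (-16 ± √124)/6, with √124 ≈ 11.1355. s₁ ≈ -0.8107, s₂ ≈ -4.5226. Poles: s₁ = -0.8107, s₂ = -4.5226.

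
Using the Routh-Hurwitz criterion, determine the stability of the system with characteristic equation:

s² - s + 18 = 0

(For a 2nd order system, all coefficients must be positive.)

Coefficients: 1, -1, 18. b=-1 not positive, so system is unstable.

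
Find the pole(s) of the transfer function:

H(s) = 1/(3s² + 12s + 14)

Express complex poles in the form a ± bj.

Discriminant = 12² - 4×3×14 = 144 - 168 = -24 < 0, so the poles are a complex conjugate pair s = (-12 ± j√24)/(2×3). Real part = -12/(2×3) = -12/6 = -2; imaginary part = ±√24/(2×3) ≈ 0.8165. Poles: s = -2 ± 0.8165j.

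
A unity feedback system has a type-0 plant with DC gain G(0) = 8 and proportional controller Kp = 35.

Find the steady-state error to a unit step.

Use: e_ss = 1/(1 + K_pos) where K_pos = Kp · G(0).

K_pos = Kp · G(0) = 35 × 8 = 280. e_ss = 1/(1 + 280) = 0.0036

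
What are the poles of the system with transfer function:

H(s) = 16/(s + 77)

Pole is where denominator = 0: s + 77 = 0, so s = -77.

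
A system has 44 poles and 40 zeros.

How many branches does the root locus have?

Root locus has n branches where n = number of poles = 44.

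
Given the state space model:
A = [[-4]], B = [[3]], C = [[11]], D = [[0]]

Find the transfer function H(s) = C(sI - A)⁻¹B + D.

(sI - A)⁻¹ = 1/(s + 4). H(s) = 11 × 3/(s + 4) + 0 = 33/(s + 4).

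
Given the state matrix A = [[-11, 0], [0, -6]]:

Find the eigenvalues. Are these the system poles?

For diagonal matrix, eigenvalues are diagonal entries: λ₁ = -11, λ₂ = -6. Eigenvalues of A = system poles.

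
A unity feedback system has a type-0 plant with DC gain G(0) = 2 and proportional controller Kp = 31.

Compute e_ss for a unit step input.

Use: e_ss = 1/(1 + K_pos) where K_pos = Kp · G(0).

K_pos = Kp · G(0) = 31 × 2 = 62. e_ss = 1/(1 + 62) = 0.0159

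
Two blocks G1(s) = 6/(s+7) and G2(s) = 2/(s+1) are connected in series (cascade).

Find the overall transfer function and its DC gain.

Series: multiply transfer functions. G_eq = 6/(s+7) × 2/(s+1) = 12/((s+7)(s+1)). DC gain = 12/(7×1) = 1.7143.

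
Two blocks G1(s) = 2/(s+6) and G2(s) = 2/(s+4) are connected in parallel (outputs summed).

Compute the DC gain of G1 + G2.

Parallel: G_eq = G1 + G2. DC gain = G1(0) + G2(0) = 2/6 + 2/4 = 0.3333 + 0.5 = 0.8333.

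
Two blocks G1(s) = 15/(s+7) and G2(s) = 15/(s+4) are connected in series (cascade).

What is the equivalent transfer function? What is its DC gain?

Series: multiply transfer functions. G_eq = 15/(s+7) × 15/(s+4) = 225/((s+7)(s+4)). DC gain = 225/(7×4) = 8.0357.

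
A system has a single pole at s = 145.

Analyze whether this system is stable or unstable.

Pole at s = 145 is in the right half-plane. Unstable.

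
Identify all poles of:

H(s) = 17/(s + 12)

Pole is where denominator = 0: s + 12 = 0, so s = -12.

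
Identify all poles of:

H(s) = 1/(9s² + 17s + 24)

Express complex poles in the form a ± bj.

Discriminant = 17² - 4×9×24 = 289 - 864 = -575 < 0, so the poles are a complex conjugate pair s = (-17 ± j√575)/(2×9). Real part = -17/(2×9) = -17/18 ≈ -0.9444; imaginary part = ±√575/(2×9) ≈ 1.3322. Poles: s = -0.9444 ± 1.3322j.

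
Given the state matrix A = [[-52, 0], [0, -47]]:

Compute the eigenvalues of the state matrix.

For diagonal matrix, eigenvalues are diagonal entries: λ₁ = -52, λ₂ = -47.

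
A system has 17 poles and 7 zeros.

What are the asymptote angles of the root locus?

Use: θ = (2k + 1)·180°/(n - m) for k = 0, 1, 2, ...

n - m = 17 - 7 = 10. Angles: θk = (2k + 1)·180°/10 = 18°, 54°, 90°, 126°, 162°, 198°, 234°, 270°, 306°, 342°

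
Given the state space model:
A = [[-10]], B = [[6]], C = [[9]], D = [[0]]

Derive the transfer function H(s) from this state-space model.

(sI - A)⁻¹ = 1/(s + 10). H(s) = 9 × 6/(s + 10) + 0 = 54/(s + 10).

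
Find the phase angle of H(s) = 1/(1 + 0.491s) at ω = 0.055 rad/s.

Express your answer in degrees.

Phase = -arctan(ωτ) = -arctan(0.055 × 0.491) = -1.5°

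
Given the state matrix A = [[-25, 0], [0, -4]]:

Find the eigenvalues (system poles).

For diagonal matrix, eigenvalues are diagonal entries: λ₁ = -25, λ₂ = -4.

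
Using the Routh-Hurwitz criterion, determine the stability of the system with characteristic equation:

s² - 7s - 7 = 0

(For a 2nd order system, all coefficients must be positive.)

Coefficients: 1, -7, -7. b=-7, c=-7 not positive, so system is unstable.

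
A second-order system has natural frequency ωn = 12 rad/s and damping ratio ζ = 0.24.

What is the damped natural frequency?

ωd = ωn√(1 - ζ²) = 12√(1 - 0.24²) = 11.65 rad/s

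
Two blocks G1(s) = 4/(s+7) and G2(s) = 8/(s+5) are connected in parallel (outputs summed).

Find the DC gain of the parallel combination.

Parallel: G_eq = G1 + G2. DC gain = G1(0) + G2(0) = 4/7 + 8/5 = 0.5714 + 1.6 = 2.1714.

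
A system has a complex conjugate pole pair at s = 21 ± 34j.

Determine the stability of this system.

Real part of poles is 21 (> 0, right half-plane). Unstable.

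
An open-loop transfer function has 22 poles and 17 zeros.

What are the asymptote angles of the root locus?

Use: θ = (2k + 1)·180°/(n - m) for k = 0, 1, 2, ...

n - m = 22 - 17 = 5. Angles: θk = (2k + 1)·180°/5 = 36°, 108°, 180°, 252°, 324°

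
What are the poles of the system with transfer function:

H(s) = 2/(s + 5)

Pole is where denominator = 0: s + 5 = 0, so s = -5.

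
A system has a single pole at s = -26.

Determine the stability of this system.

Pole at s = -26 is in the left half-plane. Stable.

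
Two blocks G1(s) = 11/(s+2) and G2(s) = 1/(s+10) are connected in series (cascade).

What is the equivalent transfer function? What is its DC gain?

Series: multiply transfer functions. G_eq = 11/(s+2) × 1/(s+10) = 11/((s+2)(s+10)). DC gain = 11/(2×10) = 0.55.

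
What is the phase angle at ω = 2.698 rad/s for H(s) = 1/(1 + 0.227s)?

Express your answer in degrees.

Phase = -arctan(ωτ) = -arctan(2.698 × 0.227) = -31.5°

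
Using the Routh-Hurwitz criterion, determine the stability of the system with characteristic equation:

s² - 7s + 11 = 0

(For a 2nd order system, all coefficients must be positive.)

Coefficients: 1, -7, 11. b=-7 not positive, so system is unstable.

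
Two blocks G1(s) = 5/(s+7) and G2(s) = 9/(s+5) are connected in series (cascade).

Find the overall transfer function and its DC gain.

Series: multiply transfer functions. G_eq = 5/(s+7) × 9/(s+5) = 45/((s+7)(s+5)). DC gain = 45/(7×5) = 1.2857.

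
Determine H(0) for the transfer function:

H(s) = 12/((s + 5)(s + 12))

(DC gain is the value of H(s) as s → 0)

DC gain = H(0) = 12/(5 × 12) = 12/60 = 0.2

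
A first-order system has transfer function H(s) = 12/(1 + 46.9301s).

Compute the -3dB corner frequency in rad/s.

Corner frequency = 1/τ = 1/46.9301 = 0.021 rad/s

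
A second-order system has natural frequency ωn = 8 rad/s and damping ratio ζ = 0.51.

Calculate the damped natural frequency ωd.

ωd = ωn√(1 - ζ²) = 8√(1 - 0.51²) = 6.88 rad/s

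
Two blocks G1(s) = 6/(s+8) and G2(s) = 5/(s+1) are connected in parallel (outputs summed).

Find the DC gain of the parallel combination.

Parallel: G_eq = G1 + G2. DC gain = G1(0) + G2(0) = 6/8 + 5/1 = 0.75 + 5 = 5.75.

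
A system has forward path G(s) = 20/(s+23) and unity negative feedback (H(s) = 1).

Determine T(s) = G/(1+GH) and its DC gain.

T(s) = G/(1+GH) = [20/(s+23)] / [1 + 20/(s+23)] = 20/(s+23+20) = 20/(s+43). DC gain = 20/43 = 0.4651.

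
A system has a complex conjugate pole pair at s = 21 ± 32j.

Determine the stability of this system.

Real part of poles is 21 (> 0, right half-plane). Unstable.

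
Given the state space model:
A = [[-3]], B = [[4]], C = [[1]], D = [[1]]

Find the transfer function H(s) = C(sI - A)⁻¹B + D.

(sI - A)⁻¹ = 1/(s + 3). H(s) = 1×4/(s + 3) + 1 = (s + 7)/(s + 3).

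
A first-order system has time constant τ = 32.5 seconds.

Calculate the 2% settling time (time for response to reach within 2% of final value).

For first-order system, 2% settling time ≈ 4τ = 4 × 32.5 = 130.0 s.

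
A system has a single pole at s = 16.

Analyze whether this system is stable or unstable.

Pole at s = 16 is in the right half-plane. Unstable.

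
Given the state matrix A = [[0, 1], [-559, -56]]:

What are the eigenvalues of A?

det(A - λI) = λ² - (-56)λ + 559 = (λ - (-13))(λ - (-43)). Eigenvalues: -13, -43.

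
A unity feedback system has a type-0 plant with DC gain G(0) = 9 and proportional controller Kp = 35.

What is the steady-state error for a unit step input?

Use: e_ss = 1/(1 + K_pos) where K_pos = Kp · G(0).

K_pos = Kp · G(0) = 35 × 9 = 315. e_ss = 1/(1 + 315) = 0.0032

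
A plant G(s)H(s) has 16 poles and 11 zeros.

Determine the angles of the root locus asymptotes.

n - m = 16 - 11 = 5. Angles: θk = (2k + 1)·180°/5 = 36°, 108°, 180°, 252°, 324°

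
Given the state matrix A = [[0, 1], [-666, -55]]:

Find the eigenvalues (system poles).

det(A - λI) = λ² - (-55)λ + 666 = (λ - (-37))(λ - (-18)). Eigenvalues: -37, -18.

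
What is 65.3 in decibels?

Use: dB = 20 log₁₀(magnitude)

dB = 20 log₁₀(65.3) = 36.3 dB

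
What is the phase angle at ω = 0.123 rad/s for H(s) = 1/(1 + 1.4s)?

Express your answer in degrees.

Phase = -arctan(ωτ) = -arctan(0.123 × 1.4) = -9.8°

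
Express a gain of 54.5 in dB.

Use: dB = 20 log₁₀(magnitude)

dB = 20 log₁₀(54.5) = 34.7 dB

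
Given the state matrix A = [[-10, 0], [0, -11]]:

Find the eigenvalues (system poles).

For diagonal matrix, eigenvalues are diagonal entries: λ₁ = -10, λ₂ = -11.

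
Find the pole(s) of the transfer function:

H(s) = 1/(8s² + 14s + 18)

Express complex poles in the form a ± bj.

Discriminant = 14² - 4×8×18 = 196 - 576 = -380 < 0, so the poles are a complex conjugate pair s = (-14 ± j√380)/(2×8). Real part = -14/(2×8) = -14/16 = -0.875; imaginary part = ±√380/(2×8) ≈ 1.2183. Poles: s = -0.875 ± 1.2183j.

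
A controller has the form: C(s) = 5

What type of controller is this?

This is a Proportional (P) controller.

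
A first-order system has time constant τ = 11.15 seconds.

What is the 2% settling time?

For first-order system, 2% settling time ≈ 4τ = 4 × 11.15 = 44.6 s.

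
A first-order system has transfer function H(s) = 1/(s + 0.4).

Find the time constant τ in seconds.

For H(s) = 1/(s + 1/τ), the pole is at -1/τ = -0.4, so τ = 1/0.4 = 2.5 s.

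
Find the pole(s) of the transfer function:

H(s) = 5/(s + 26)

Pole is where denominator = 0: s + 26 = 0, so s = -26.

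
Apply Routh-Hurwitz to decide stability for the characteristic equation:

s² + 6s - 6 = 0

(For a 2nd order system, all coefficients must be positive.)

Coefficients: 1, 6, -6. c=-6 not positive, so system is unstable.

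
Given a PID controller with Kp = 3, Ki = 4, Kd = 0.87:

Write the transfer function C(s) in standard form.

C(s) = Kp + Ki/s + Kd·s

Substituting values: C(s) = 3 + 4/s + 0.87s = (0.87s² + 3s + 4)/s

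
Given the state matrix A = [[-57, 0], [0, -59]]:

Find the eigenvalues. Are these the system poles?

For diagonal matrix, eigenvalues are diagonal entries: λ₁ = -57, λ₂ = -59. Eigenvalues of A = system poles.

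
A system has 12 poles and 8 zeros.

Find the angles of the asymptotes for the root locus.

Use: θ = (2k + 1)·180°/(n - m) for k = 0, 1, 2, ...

n - m = 12 - 8 = 4. Angles: θk = (2k + 1)·180°/4 = 45°, 135°, 225°, 315°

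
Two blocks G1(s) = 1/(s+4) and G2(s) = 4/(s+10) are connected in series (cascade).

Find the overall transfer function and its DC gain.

Series: multiply transfer functions. G_eq = 1/(s+4) × 4/(s+10) = 4/((s+4)(s+10)). DC gain = 4/(4×10) = 0.1.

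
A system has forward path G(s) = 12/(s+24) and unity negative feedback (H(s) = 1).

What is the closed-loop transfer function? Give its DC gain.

T(s) = G/(1+GH) = [12/(s+24)] / [1 + 12/(s+24)] = 12/(s+24+12) = 12/(s+36). DC gain = 12/36 = 0.3333.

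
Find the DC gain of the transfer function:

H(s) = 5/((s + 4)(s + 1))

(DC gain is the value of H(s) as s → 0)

DC gain = H(0) = 5/(4 × 1) = 5/4 = 1.25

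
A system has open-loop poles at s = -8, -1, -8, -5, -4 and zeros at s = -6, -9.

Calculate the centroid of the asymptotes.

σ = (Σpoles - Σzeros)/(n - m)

σ = (Σpoles - Σzeros)/(n - m) = (-26 - (-15))/(5 - 2) = -11/3 = -3.67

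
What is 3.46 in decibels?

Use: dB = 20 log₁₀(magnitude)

dB = 20 log₁₀(3.46) = 10.8 dB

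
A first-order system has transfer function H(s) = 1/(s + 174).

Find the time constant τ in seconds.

For H(s) = 1/(s + 1/τ), the pole is at -1/τ = -174, so τ = 1/174 = 0.0057 s.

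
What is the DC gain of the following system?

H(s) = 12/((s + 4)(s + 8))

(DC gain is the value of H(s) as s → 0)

DC gain = H(0) = 12/(4 × 8) = 12/32 = 0.375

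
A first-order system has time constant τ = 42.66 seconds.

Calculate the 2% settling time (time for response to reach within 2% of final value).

For first-order system, 2% settling time ≈ 4τ = 4 × 42.66 = 170.64 s.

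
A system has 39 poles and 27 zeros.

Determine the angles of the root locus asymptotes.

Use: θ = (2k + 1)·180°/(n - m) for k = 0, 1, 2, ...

n - m = 39 - 27 = 12. Angles: θk = (2k + 1)·180°/12 = 15°, 45°, 75°, 105°, 135°, 165°, 195°, 225°, 255°, 285°, 315°, 345°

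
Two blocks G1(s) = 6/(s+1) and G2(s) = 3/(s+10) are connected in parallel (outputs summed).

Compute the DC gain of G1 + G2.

Parallel: G_eq = G1 + G2. DC gain = G1(0) + G2(0) = 6/1 + 3/10 = 6 + 0.3 = 6.3.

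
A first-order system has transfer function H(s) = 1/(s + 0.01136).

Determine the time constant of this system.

For H(s) = 1/(s + 1/τ), the pole is at -1/τ = -0.01136, so τ = 1/0.01136 = 88.03 s.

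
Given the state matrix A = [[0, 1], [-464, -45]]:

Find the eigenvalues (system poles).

det(A - λI) = λ² - (-45)λ + 464 = (λ - (-16))(λ - (-29)). Eigenvalues: -16, -29.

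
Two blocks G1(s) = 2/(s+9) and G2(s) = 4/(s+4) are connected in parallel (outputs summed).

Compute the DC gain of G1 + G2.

Parallel: G_eq = G1 + G2. DC gain = G1(0) + G2(0) = 2/9 + 4/4 = 0.2222 + 1 = 1.2222.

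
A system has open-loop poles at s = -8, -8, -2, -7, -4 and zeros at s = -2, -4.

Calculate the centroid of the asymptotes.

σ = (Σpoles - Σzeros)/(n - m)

σ = (Σpoles - Σzeros)/(n - m) = (-29 - (-6))/(5 - 2) = -23/3 = -7.67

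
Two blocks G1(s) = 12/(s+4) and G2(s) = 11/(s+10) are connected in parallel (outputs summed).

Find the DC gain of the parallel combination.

Parallel: G_eq = G1 + G2. DC gain = G1(0) + G2(0) = 12/4 + 11/10 = 3 + 1.1 = 4.1.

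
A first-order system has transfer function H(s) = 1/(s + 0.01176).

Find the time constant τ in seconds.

For H(s) = 1/(s + 1/τ), the pole is at -1/τ = -0.01176, so τ = 1/0.01176 = 85.03 s.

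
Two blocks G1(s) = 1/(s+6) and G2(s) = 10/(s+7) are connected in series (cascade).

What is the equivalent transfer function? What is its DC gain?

Series: multiply transfer functions. G_eq = 1/(s+6) × 10/(s+7) = 10/((s+6)(s+7)). DC gain = 10/(6×7) = 0.2381.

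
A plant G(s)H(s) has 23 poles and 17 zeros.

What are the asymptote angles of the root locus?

n - m = 23 - 17 = 6. Angles: θk = (2k + 1)·180°/6 = 30°, 90°, 150°, 210°, 270°, 330°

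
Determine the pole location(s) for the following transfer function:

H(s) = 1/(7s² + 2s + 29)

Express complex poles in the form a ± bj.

Discriminant = 2² - 4×7×29 = 4 - 812 = -808 < 0, so the poles are a complex conjugate pair s = (-2 ± j√808)/(2×7). Real part = -2/(2×7) = -2/14 ≈ -0.1429; imaginary part = ±√808/(2×7) ≈ 2.0304. Poles: s = -0.1429 ± 2.0304j.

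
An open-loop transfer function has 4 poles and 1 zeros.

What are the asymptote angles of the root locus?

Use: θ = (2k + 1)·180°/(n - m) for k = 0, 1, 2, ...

n - m = 4 - 1 = 3. Angles: θk = (2k + 1)·180°/3 = 60°, 180°, 300°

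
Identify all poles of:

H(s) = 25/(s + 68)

Pole is where denominator = 0: s + 68 = 0, so s = -68.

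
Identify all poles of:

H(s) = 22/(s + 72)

Pole is where denominator = 0: s + 72 = 0, so s = -72.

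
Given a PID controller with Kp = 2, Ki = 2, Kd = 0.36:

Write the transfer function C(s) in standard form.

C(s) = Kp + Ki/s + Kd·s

Substituting values: C(s) = 2 + 2/s + 0.36s = (0.36s² + 2s + 2)/s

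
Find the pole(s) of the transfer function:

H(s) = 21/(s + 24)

Pole is where denominator = 0: s + 24 = 0, so s = -24.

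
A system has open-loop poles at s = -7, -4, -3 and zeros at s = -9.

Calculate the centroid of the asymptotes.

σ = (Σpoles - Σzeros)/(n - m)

σ = (Σpoles - Σzeros)/(n - m) = (-14 - (-9))/(3 - 1) = -5/2 = -2.5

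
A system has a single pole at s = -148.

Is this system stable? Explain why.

Pole at s = -148 is in the left half-plane. Stable.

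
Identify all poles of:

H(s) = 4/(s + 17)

Pole is where denominator = 0: s + 17 = 0, so s = -17.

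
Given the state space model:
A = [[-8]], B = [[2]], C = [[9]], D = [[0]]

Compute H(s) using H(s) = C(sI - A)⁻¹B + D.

(sI - A)⁻¹ = 1/(s + 8). H(s) = 9 × 2/(s + 8) + 0 = 18/(s + 8).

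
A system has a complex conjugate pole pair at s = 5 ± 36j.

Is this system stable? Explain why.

Real part of poles is 5 (> 0, right half-plane). Unstable.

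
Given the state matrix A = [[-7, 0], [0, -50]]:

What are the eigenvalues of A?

For diagonal matrix, eigenvalues are diagonal entries: λ₁ = -7, λ₂ = -50.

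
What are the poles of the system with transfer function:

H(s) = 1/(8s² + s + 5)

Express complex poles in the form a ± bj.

Discriminant = 1² - 4×8×5 = 1 - 160 = -159 < 0, so the poles are a complex conjugate pair s = (-1 ± j√159)/(2×8). Real part = -1/(2×8) = -1/16 = -0.0625; imaginary part = ±√159/(2×8) ≈ 0.7881. Poles: s = -0.0625 ± 0.7881j.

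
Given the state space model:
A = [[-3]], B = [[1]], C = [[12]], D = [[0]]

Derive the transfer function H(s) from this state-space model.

(sI - A)⁻¹ = 1/(s + 3). H(s) = 12 × 1/(s + 3) + 0 = 12/(s + 3).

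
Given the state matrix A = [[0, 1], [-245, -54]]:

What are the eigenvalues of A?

det(A - λI) = λ² - (-54)λ + 245 = (λ - (-49))(λ - (-5)). Eigenvalues: -49, -5.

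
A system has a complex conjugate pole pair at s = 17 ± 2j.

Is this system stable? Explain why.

Real part of poles is 17 (> 0, right half-plane). Unstable.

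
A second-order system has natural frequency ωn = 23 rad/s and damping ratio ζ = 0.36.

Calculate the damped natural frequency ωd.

ωd = ωn√(1 - ζ²) = 23√(1 - 0.36²) = 21.46 rad/s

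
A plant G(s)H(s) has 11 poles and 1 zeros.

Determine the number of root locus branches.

Root locus has n branches where n = number of poles = 11.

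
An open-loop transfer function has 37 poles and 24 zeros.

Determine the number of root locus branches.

Root locus has n branches where n = number of poles = 37.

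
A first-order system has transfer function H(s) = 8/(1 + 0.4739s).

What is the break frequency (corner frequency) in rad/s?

Corner frequency = 1/τ = 1/0.4739 = 2.11 rad/s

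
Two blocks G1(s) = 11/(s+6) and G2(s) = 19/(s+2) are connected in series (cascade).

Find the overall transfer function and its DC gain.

Series: multiply transfer functions. G_eq = 11/(s+6) × 19/(s+2) = 209/((s+6)(s+2)). DC gain = 209/(6×2) = 17.4167.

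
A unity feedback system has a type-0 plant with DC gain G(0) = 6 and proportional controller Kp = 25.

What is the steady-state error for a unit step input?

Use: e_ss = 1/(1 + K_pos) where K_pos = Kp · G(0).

K_pos = Kp · G(0) = 25 × 6 = 150. e_ss = 1/(1 + 150) = 0.0066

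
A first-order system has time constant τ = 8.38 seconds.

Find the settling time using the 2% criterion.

For first-order system, 2% settling time ≈ 4τ = 4 × 8.38 = 33.52 s.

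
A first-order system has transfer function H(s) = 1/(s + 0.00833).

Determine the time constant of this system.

For H(s) = 1/(s + 1/τ), the pole is at -1/τ = -0.00833, so τ = 1/0.00833 = 120 s.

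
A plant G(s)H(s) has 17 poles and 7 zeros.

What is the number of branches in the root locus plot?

Root locus has n branches where n = number of poles = 17.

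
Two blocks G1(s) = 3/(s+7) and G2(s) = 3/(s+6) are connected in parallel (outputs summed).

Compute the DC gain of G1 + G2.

Parallel: G_eq = G1 + G2. DC gain = G1(0) + G2(0) = 3/7 + 3/6 = 0.4286 + 0.5 = 0.9286.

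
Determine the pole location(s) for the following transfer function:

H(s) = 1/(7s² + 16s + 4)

Discriminant = 16² - 4×7×4 = 256 - 112 = 144 > 0, so two distinct real poles. Using quadratic formula: s = (-16 ± √144)/(2×7) = (-16 ± √144)/14, with √144 = 12. s₁ = -4/14 ≈ -0.2857, s₂ = -28/14 = -2. Poles: s₁ = -0.2857, s₂ = -2.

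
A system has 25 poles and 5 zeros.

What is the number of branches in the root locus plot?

Root locus has n branches where n = number of poles = 25.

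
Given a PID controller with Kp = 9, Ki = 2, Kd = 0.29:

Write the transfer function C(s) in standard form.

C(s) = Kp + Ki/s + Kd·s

Substituting values: C(s) = 9 + 2/s + 0.29s = (0.29s² + 9s + 2)/s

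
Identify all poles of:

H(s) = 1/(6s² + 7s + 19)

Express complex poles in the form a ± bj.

Discriminant = 7² - 4×6×19 = 49 - 456 = -407 < 0, so the poles are a complex conjugate pair s = (-7 ± j√407)/(2×6). Real part = -7/(2×6) = -7/12 ≈ -0.5833; imaginary part = ±√407/(2×6) ≈ 1.6812. Poles: s = -0.5833 ± 1.6812j.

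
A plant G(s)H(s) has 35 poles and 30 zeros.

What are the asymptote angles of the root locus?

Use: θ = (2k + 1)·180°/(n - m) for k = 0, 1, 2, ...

n - m = 35 - 30 = 5. Angles: θk = (2k + 1)·180°/5 = 36°, 108°, 180°, 252°, 324°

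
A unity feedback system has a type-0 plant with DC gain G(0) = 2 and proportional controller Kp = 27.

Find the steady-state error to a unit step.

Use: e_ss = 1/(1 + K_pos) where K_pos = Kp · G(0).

K_pos = Kp · G(0) = 27 × 2 = 54. e_ss = 1/(1 + 54) = 0.0182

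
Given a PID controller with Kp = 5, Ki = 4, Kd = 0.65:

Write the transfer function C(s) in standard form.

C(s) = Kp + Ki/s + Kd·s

Substituting values: C(s) = 5 + 4/s + 0.65s = (0.65s² + 5s + 4)/s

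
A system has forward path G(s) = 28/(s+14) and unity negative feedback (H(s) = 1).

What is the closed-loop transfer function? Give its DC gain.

T(s) = G/(1+GH) = [28/(s+14)] / [1 + 28/(s+14)] = 28/(s+14+28) = 28/(s+42). DC gain = 28/42 = 0.6667.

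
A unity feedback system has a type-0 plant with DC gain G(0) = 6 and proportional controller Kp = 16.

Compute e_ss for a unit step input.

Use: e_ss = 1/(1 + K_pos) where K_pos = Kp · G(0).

K_pos = Kp · G(0) = 16 × 6 = 96. e_ss = 1/(1 + 96) = 0.0103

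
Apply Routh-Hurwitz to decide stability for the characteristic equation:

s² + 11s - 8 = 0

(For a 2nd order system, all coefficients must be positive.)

Coefficients: 1, 11, -8. c=-8 not positive, so system is unstable.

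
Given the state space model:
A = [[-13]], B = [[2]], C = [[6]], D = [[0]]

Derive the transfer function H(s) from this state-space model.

(sI - A)⁻¹ = 1/(s + 13). H(s) = 6 × 2/(s + 13) + 0 = 12/(s + 13).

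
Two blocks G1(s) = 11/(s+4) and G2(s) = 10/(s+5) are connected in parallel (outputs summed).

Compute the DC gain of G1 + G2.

Parallel: G_eq = G1 + G2. DC gain = G1(0) + G2(0) = 11/4 + 10/5 = 2.75 + 2 = 4.75.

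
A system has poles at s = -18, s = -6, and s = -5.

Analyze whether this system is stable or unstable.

All poles are in the left half-plane. System is stable.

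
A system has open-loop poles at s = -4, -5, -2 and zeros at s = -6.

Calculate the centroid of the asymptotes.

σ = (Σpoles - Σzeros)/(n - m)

σ = (Σpoles - Σzeros)/(n - m) = (-11 - (-6))/(3 - 1) = -5/2 = -2.5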